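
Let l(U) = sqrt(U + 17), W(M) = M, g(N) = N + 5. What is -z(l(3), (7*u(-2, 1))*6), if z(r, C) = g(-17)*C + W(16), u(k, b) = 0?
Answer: -16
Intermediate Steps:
g(N) = 5 + N
l(U) = sqrt(17 + U)
z(r, C) = 16 - 12*C (z(r, C) = (5 - 17)*C + 16 = -12*C + 16 = 16 - 12*C)
-z(l(3), (7*u(-2, 1))*6) = -(16 - 12*7*0*6) = -(16 - 0*6) = -(16 - 12*0) = -(16 + 0) = -1*16 = -16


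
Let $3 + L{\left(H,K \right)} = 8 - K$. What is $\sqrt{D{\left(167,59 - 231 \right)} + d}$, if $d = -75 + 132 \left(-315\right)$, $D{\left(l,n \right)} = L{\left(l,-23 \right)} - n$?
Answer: $i \sqrt{41455} \approx 203.6 i$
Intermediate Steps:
$L{\left(H,K \right)} = 5 - K$ ($L{\left(H,K \right)} = -3 - \left(-8 + K\right) = 5 - K$)
$D{\left(l,n \right)} = 28 - n$ ($D{\left(l,n \right)} = \left(5 - -23\right) - n = \left(5 + 23\right) - n = 28 - n$)
$d = -41655$ ($d = -75 - 41580 = -41655$)
$\sqrt{D{\left(167,59 - 231 \right)} + d} = \sqrt{\left(28 - \left(59 - 231\right)\right) - 41655} = \sqrt{\left(28 - -172\right) - 41655} = \sqrt{\left(28 + 172\right) - 41655} = \sqrt{200 - 41655} = \sqrt{-41455} = i \sqrt{41455}$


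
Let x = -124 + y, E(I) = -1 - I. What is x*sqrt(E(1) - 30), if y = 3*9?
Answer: -388*I*sqrt(2) ≈ -548.71*I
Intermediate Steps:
y = 27
x = -97 (x = -124 + 27 = -97)
x*sqrt(E(1) - 30) = -97*sqrt((-1 - 1*1) - 30) = -97*sqrt((-1 - 1) - 30) = -97*sqrt(-2 - 30) = -388*I*sqrt(2)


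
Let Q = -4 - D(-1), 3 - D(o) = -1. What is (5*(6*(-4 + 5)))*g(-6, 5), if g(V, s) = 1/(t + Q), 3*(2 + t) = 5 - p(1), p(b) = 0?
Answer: -18/5 ≈ -3.6000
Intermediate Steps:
D(o) = 4 (D(o) = 3 - 1*(-1) = 3 + 1 = 4)
Q = -8 (Q = -4 - 1*4 = -4 - 4 = -8)
t = -⅓ (t = -2 + (5 - 1*0)/3 = -2 + (5 + 0)/3 = -2 + (⅓)*5 = -2 + 5/3 = -⅓ ≈ -0.33333)
g(V, s) = -3/25 (g(V, s) = 1/(-⅓ - 8) = 1/(-25/3) = -3/25)
(5*(6*(-4 + 5)))*g(-6, 5) = (5*(6*(-4 + 5)))*(-3/25) = (5*(6*1))*(-3/25) = (5*6)*(-3/25) = 30*(-3/25) = -18/5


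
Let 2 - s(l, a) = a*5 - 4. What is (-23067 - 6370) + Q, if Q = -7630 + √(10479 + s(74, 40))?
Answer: -37067 + 11*√85 ≈ -36966.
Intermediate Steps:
s(l, a) = 6 - 5*a (s(l, a) = 2 - (a*5 - 4) = 2 - (5*a - 4) = 2 - (-4 + 5*a) = 2 + (4 - 5*a) = 6 - 5*a)
Q = -7630 + 11*√85 (Q = -7630 + √(10479 + (6 - 5*40)) = -7630 + √(10479 + (6 - 200)) = -7630 + √(10479 - 194) = -7630 + √10285 = -7630 + 11*√85 ≈ -7528.6)
(-23067 - 6370) + Q = (-23067 - 6370) + (-7630 + 11*√85) = -29437 + (-7630 + 11*√85) = -37067 + 11*√85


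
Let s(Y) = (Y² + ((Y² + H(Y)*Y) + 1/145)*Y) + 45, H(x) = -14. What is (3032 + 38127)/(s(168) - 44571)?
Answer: 5968055/627878298 ≈ 0.0095051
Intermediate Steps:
s(Y) = 45 + Y² + Y*(1/145 + Y² - 14*Y) (s(Y) = (Y² + ((Y² - 14*Y) + 1/145)*Y) + 45 = (Y² + (1/145 + Y² - 14*Y)*Y) + 45 = (Y² + Y*(1/145 + Y² - 14*Y)) + 45 = 45 + Y² + Y*(1/145 + Y² - 14*Y))
(3032 + 38127)/(s(168) - 44571) = (3032 + 38127)/((45 + 168³ - 13*168² + (1/145)*168) - 44571) = 41159/((45 + 4741632 - 13*28224 + 168/145) - 44571) = 41159/((45 + 4741632 - 366912 + 168/145) - 44571) = 41159/(634341093/145 - 44571) = 41159/(627878298/145) = 41159*(145/627878298) = 5968055/627878298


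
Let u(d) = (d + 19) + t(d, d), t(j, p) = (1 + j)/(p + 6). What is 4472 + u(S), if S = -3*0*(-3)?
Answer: 26947/6 ≈ 4491.2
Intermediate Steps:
S = 0 (S = 0*(-3) = 0)
t(j, p) = (1 + j)/(6 + p)
u(d) = 19 + d + (1 + d)/(6 + d) (u(d) = (d + 19) + (1 + d)/(6 + d) = (19 + d) + (1 + d)/(6 + d) = 19 + d + (1 + d)/(6 + d))
4472 + u(S) = 4472 + (115 + 0² + 26*0)/(6 + 0) = 4472 + (115 + 0 + 0)/6 = 4472 + (⅙)*115 = 4472 + 115/6 = 26947/6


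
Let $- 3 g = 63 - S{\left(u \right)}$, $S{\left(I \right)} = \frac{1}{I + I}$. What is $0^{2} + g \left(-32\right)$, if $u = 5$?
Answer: $\frac{10064}{15} \approx 670.93$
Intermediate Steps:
$S{\left(I \right)} = \frac{1}{2 I}$
$g = - \frac{629}{30}$ ($g = - \frac{63 - \frac{1}{2 \cdot 5}}{3} = - \frac{63 - \frac{1}{2} \cdot \frac{1}{5}}{3} = - \frac{63 - \frac{1}{10}}{3} = \left(- \frac{1}{3}\right) \frac{629}{10} = - \frac{629}{30} \approx -20.967$)
$0^{2} + g \left(-32\right) = 0^{2} - - \frac{10064}{15} = 0 + \frac{10064}{15} = \frac{10064}{15}$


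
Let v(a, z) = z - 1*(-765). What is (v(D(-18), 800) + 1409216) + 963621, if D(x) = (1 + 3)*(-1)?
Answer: 2374402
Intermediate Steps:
D(x) = -4 (D(x) = 4*(-1) = -4)
v(a, z) = 765 + z (v(a, z) = z + 765 = 765 + z)
(v(D(-18), 800) + 1409216) + 963621 = ((765 + 800) + 1409216) + 963621 = (1565 + 1409216) + 963621 = 1410781 + 963621 = 2374402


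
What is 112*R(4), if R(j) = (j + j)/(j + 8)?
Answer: 224/3 ≈ 74.667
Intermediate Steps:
R(j) = 2*j/(8 + j) (R(j) = (2*j)/(8 + j) = 2*j/(8 + j))
112*R(4) = 112*(2*4/(8 + 4)) = 112*(2*4/12) = 112*(2*4*(1/12)) = 112*(2/3) = 224/3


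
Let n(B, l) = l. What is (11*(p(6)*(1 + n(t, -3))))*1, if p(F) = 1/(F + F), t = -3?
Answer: -11/6 ≈ -1.8333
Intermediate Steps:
p(F) = 1/(2*F)
(11*(p(6)*(1 + n(t, -3))))*1 = (11*(((½)/6)*(1 - 3)))*1 = (11*(((½)*(⅙))*(-2)))*1 = (11*((1/12)*(-2)))*1 = (11*(-⅙))*1 = -11/6*1 = -11/6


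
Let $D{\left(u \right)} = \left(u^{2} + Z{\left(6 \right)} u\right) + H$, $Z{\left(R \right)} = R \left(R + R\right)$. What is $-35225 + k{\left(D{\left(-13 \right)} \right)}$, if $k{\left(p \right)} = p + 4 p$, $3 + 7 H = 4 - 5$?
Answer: $- \frac{273440}{7} \approx -39063.0$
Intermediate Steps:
$H = - \frac{4}{7}$ ($H = - \frac{3}{7} + \frac{4 - 5}{7} = - \frac{3}{7} + \frac{1}{7} \left(-1\right) = - \frac{3}{7} - \frac{1}{7} = - \frac{4}{7} \approx -0.57143$)
$Z{\left(R \right)} = 2 R^{2}$ ($Z{\left(R \right)} = R 2 R = 2 R^{2}$)
$D{\left(u \right)} = - \frac{4}{7} + u^{2} + 72 u$ ($D{\left(u \right)} = \left(u^{2} + 2 \cdot 6^{2} u\right) - \frac{4}{7} = \left(u^{2} + 2 \cdot 36 u\right) - \frac{4}{7} = \left(u^{2} + 72 u\right) - \frac{4}{7} = - \frac{4}{7} + u^{2} + 72 u$)
$k{\left(p \right)} = 5 p$
$-35225 + k{\left(D{\left(-13 \right)} \right)} = -35225 + 5 \left(- \frac{4}{7} + \left(-13\right)^{2} + 72 \left(-13\right)\right) = -35225 + 5 \left(- \frac{4}{7} + 169 - 936\right) = -35225 + 5 \left(- \frac{5373}{7}\right) = -35225 - \frac{26865}{7} = - \frac{273440}{7}$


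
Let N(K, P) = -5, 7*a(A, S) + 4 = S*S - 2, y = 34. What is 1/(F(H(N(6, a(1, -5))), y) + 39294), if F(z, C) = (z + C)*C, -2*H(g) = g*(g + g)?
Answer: 1/39600 ≈ 2.5253e-5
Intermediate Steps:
a(A, S) = -6/7 + S²/7 (a(A, S) = -4/7 + (S*S - 2)/7 = -4/7 + (S² - 2)/7 = -4/7 + (-2 + S²)/7 = -4/7 + (-2/7 + S²/7) = -6/7 + S²/7)
H(g) = -g² (H(g) = -g*(g + g)/2 = -g*2*g/2 = -g²)
F(z, C) = C*(C + z) (F(z, C) = (C + z)*C = C*(C + z))
1/(F(H(N(6, a(1, -5))), y) + 39294) = 1/(34*(34 - 1*(-5)²) + 39294) = 1/(34*(34 - 1*25) + 39294) = 1/(34*(34 - 25) + 39294) = 1/(34*9 + 39294) = 1/(306 + 39294) = 1/39600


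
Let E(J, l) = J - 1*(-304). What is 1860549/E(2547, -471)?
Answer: 1860549/2851 ≈ 652.60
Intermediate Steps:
E(J, l) = 304 + J (E(J, l) = J + 304 = 304 + J)
1860549/E(2547, -471) = 1860549/(304 + 2547) = 1860549/2851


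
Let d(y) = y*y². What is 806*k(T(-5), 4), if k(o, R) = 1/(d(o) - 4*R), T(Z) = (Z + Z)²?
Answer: 403/499992 ≈ 0.00080601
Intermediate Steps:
T(Z) = 4*Z² (T(Z) = (2*Z)² = 4*Z²)
d(y) = y³
k(o, R) = 1/(o³ - 4*R)
806*k(T(-5), 4) = 806/((4*(-5)²)³ - 4*4) = 806/((4*25)³ - 16) = 806/(100³ - 16) = 806/(1000000 - 16) = 806/999984 = 806*(1/999984) = 403/499992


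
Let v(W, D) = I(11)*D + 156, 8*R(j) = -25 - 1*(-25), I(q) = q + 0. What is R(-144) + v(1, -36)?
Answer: -240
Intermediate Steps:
I(q) = q
R(j) = 0 (R(j) = (-25 - 1*(-25))/8 = (-25 + 25)/8 = (⅛)*0 = 0)
v(W, D) = 156 + 11*D (v(W, D) = 11*D + 156 = 156 + 11*D)
R(-144) + v(1, -36) = 0 + (156 + 11*(-36)) = 0 + (156 - 396) = 0 - 240 = -240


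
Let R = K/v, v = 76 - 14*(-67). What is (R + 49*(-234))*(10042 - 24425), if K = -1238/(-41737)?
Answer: 3489720184876925/21160659 ≈ 1.6492e+8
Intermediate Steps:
K = 1238/41737 (K = -1238*(-1/41737) = 1238/41737 ≈ 0.029662)
v = 1014 (v = 76 + 938 = 1014)
R = 619/21160659 (R = (1238/41737)/1014 = (1238/41737)*(1/1014) = 619/21160659 ≈ 2.9252e-5)
(R + 49*(-234))*(10042 - 24425) = (619/21160659 + 49*(-234))*(10042 - 24425) = (619/21160659 - 11466)*(-14383) = -242628115475/21160659*(-14383) = 3489720184876925/21160659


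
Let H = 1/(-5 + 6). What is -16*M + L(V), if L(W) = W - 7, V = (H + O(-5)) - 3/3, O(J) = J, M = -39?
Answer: 612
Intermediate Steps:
H = 1 (H = 1/1 = 1)
V = -5 (V = (1 - 5) - 3/3 = -4 - 3*⅓ = -4 - 1 = -5)
L(W) = -7 + W
-16*M + L(V) = -16*(-39) + (-7 - 5) = 624 - 12 = 612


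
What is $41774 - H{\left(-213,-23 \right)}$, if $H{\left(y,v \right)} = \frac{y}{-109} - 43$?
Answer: $\frac{4557840}{109} \approx 41815.0$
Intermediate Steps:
$H{\left(y,v \right)} = -43 - \frac{y}{109}$ ($H{\left(y,v \right)} = y \left(- \frac{1}{109}\right) - 43 = - \frac{y}{109} - 43 = -43 - \frac{y}{109}$)
$41774 - H{\left(-213,-23 \right)} = 41774 - \left(-43 - - \frac{213}{109}\right) = 41774 - \left(-43 + \frac{213}{109}\right) = 41774 - - \frac{4474}{109} = 41774 + \frac{4474}{109} = \frac{4557840}{109}$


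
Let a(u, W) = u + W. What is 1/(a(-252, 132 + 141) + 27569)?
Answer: 1/27590 ≈ 3.6245e-5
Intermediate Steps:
a(u, W) = W + u
1/(a(-252, 132 + 141) + 27569) = 1/(((132 + 141) - 252) + 27569) = 1/((273 - 252) + 27569) = 1/(21 + 27569) = 1/27590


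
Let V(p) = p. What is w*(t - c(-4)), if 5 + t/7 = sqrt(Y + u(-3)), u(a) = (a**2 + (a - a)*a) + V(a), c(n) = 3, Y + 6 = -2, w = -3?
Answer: 114 - 21*I*sqrt(2) ≈ 114.0 - 29.698*I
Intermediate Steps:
Y = -8 (Y = -6 - 2 = -8)
u(a) = a + a**2 (u(a) = (a**2 + (a - a)*a) + a = (a**2 + 0*a) + a = (a**2 + 0) + a = a**2 + a = a + a**2)
t = -35 + 7*I*sqrt(2) (t = -35 + 7*sqrt(-8 - 3*(1 - 3)) = -35 + 7*sqrt(-8 - 3*(-2)) = -35 + 7*sqrt(-8 + 6) = -35 + 7*sqrt(-2) = -35 + 7*(I*sqrt(2)) = -35 + 7*I*sqrt(2) ≈ -35.0 + 9.8995*I)
w*(t - c(-4)) = -3*((-35 + 7*I*sqrt(2)) - 1*3) = -3*((-35 + 7*I*sqrt(2)) - 3) = -3*(-38 + 7*I*sqrt(2)) = 114 - 21*I*sqrt(2)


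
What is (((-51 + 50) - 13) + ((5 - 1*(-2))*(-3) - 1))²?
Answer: 1296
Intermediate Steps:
(((-51 + 50) - 13) + ((5 - 1*(-2))*(-3) - 1))² = ((-1 - 13) + ((5 + 2)*(-3) - 1))² = (-14 + (7*(-3) - 1))² = (-14 + (-21 - 1))² = (-14 - 22)² = (-36)² = 1296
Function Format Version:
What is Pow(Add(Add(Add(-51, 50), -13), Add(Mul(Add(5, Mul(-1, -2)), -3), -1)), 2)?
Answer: 1296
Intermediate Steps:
Pow(Add(Add(Add(-51, 50), -13), Add(Mul(Add(5, Mul(-1, -2)), -3), -1)), 2) = Pow(Add(Add(-1, -13), Add(Mul(Add(5, 2), -3), -1)), 2) = Pow(Add(-14, Add(Mul(7, -3), -1)), 2) = Pow(Add(-14, Add(-21, -1)), 2) = Pow(Add(-14, -22), 2) = Pow(-36, 2) = 1296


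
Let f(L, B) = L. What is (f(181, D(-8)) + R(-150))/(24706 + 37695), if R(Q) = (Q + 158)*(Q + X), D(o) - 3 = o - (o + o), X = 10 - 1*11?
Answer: -1027/62401 ≈ -0.016458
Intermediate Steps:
X = -1 (X = 10 - 11 = -1)
D(o) = 3 - o (D(o) = 3 + (o - (o + o)) = 3 + (o - 2*o) = 3 - o)
R(Q) = (-1 + Q)*(158 + Q) (R(Q) = (Q + 158)*(Q - 1) = (158 + Q)*(-1 + Q) = (-1 + Q)*(158 + Q))
(f(181, D(-8)) + R(-150))/(24706 + 37695) = (181 + (-158 + (-150)² + 157*(-150)))/(24706 + 37695) = (181 + (-158 + 22500 - 23550))/62401 = (181 - 1208)*(1/62401) = -1027*1/62401 = -1027/62401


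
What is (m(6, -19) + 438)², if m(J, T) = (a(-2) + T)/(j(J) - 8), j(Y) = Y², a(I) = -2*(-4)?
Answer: 150136009/784 ≈ 1.9150e+5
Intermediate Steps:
a(I) = 8
m(J, T) = (8 + T)/(-8 + J²) (m(J, T) = (8 + T)/(J² - 8) = (8 + T)/(-8 + J²))
(m(6, -19) + 438)² = ((8 - 19)/(-8 + 6²) + 438)² = (-11/(-8 + 36) + 438)² = (-11/28 + 438)² = (12253/28)² = 150136009/784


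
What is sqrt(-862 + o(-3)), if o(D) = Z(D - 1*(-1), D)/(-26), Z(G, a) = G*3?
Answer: I*sqrt(145639)/13 ≈ 29.356*I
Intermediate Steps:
Z(G, a) = 3*G
o(D) = -3/26 - 3*D/26 (o(D) = (3*(D - 1*(-1)))/(-26) = (3*(D + 1))*(-1/26) = (3*(1 + D))*(-1/26) = (3 + 3*D)*(-1/26) = -3/26 - 3*D/26)
sqrt(-862 + o(-3)) = sqrt(-862 + (-3/26 - 3/26*(-3))) = sqrt(-862 + (-3/26 + 9/26)) = sqrt(-862 + 3/13) = sqrt(-11203/13) = I*sqrt(145639)/13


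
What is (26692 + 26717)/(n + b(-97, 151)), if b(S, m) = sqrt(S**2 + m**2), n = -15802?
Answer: -421984509/124835497 - 53409*sqrt(32210)/249670994 ≈ -3.4187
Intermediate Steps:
(26692 + 26717)/(n + b(-97, 151)) = (26692 + 26717)/(-15802 + sqrt((-97)**2 + 151**2)) = 53409/(-15802 + sqrt(9409 + 22801)) = 53409/(-15802 + sqrt(32210))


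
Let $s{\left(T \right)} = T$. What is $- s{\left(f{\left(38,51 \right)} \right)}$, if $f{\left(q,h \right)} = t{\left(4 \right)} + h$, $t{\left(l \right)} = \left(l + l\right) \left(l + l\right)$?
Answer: $-115$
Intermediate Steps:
$t{\left(l \right)} = 4 l^{2}$ ($t{\left(l \right)} = 2 l 2 l = 4 l^{2}$)
$f{\left(q,h \right)} = 64 + h$ ($f{\left(q,h \right)} = 4 \cdot 4^{2} + h = 4 \cdot 16 + h = 64 + h$)
$- s{\left(f{\left(38,51 \right)} \right)} = - (64 + 51) = \left(-1\right) 115 = -115$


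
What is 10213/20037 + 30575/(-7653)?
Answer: -178157062/51114387 ≈ -3.4855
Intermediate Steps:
10213/20037 + 30575/(-7653) = 10213*(1/20037) + 30575*(-1/7653) = 10213/20037 - 30575/7653 = -178157062/51114387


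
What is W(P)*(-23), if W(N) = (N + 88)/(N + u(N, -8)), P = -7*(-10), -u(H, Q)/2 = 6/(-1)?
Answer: -1817/41 ≈ -44.317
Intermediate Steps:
u(H, Q) = 12 (u(H, Q) = -12/(-1) = -12*(-1) = -2*(-6) = 12)
P = 70
W(N) = (88 + N)/(12 + N) (W(N) = (N + 88)/(N + 12) = (88 + N)/(12 + N))
W(P)*(-23) = ((88 + 70)/(12 + 70))*(-23) = (158/82)*(-23) = ((1/82)*158)*(-23) = (79/41)*(-23) = -1817/41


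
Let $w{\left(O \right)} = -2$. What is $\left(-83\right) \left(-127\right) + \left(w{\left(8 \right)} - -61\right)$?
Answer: $10600$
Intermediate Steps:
$\left(-83\right) \left(-127\right) + \left(w{\left(8 \right)} - -61\right) = \left(-83\right) \left(-127\right) - -59 = 10541 + \left(-2 + 61\right) = 10541 + 59 = 10600$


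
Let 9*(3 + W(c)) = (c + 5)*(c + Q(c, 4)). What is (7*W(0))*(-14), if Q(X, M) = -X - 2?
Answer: 3626/9 ≈ 402.89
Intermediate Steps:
Q(X, M) = -2 - X
W(c) = -37/9 - 2*c/9 (W(c) = -3 + ((c + 5)*(c + (-2 - c)))/9 = -3 + ((5 + c)*(-2))/9 = -3 + (-10 - 2*c)/9 = -3 + (-10/9 - 2*c/9) = -37/9 - 2*c/9)
(7*W(0))*(-14) = (7*(-37/9 - 2/9*0))*(-14) = (7*(-37/9 + 0))*(-14) = (7*(-37/9))*(-14) = -259/9*(-14) = 3626/9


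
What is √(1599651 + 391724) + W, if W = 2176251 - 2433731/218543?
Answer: 475601988562/218543 + 5*√79655 ≈ 2.1777e+6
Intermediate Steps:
W = 475601988562/218543 (W = 2176251 - 2433731*1/218543 = 2176251 - 2433731/218543 = 475601988562/218543 ≈ 2.1762e+6)
√(1599651 + 391724) + W = √(1599651 + 391724) + 475601988562/218543 = √1991375 + 475601988562/218543 = 5*√79655 + 475601988562/218543 = 475601988562/218543 + 5*√79655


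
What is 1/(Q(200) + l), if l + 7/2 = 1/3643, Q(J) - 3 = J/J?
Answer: 7286/3645 ≈ 1.9989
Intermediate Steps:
Q(J) = 4 (Q(J) = 3 + J/J = 3 + 1 = 4)
l = -25499/7286 (l = -7/2 + 1/3643 = -25499/7286 ≈ -3.4997)
1/(Q(200) + l) = 1/(4 - 25499/7286) = 1/(3645/7286) = 7286/3645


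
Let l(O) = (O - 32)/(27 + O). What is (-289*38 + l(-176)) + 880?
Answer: -1504990/149 ≈ -10101.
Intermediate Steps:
l(O) = (-32 + O)/(27 + O)
(-289*38 + l(-176)) + 880 = (-289*38 + (-32 - 176)/(27 - 176)) + 880 = (-10982 - 208/(-149)) + 880 = (-10982 - 1/149*(-208)) + 880 = (-10982 + 208/149) + 880 = -1636110/149 + 880 = -1504990/149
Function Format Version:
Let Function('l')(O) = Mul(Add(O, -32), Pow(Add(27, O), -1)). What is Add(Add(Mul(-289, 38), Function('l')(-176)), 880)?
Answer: Rational(-1504990, 149) ≈ -10101.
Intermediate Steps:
Function('l')(O) = Mul(Pow(Add(27, O), -1), Add(-32, O)) (Function('l')(O) = Mul(Add(-32, O), Pow(Add(27, O), -1)) = Mul(Pow(Add(27, O), -1), Add(-32, O)))
Add(Add(Mul(-289, 38), Function('l')(-176)), 880) = Add(Add(Mul(-289, 38), Mul(Pow(Add(27, -176), -1), Add(-32, -176))), 880) = Add(Add(-10982, Mul(Pow(-149, -1), -208)), 880) = Add(Add(-10982, Mul(Rational(-1, 149), -208)), 880) = Add(Add(-10982, Rational(208, 149)), 880) = Add(Rational(-1636110, 149), 880) = Rational(-1504990, 149)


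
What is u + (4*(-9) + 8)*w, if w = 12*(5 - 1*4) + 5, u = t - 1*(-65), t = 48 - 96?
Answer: -459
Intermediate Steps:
t = -48
u = 17 (u = -48 - 1*(-65) = -48 + 65 = 17)
w = 17 (w = 12*(5 - 4) + 5 = 12*1 + 5 = 12 + 5 = 17)
u + (4*(-9) + 8)*w = 17 + (4*(-9) + 8)*17 = 17 + (-36 + 8)*17 = 17 - 28*17 = 17 - 476 = -459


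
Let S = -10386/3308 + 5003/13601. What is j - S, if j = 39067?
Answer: 878915696649/22496054 ≈ 39070.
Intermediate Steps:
S = -62355031/22496054 (S = -10386*1/3308 + 5003*(1/13601) = -5193/1654 + 5003/13601 = -62355031/22496054 ≈ -2.7718)
j - S = 39067 - 1*(-62355031/22496054) = 39067 + 62355031/22496054 = 878915696649/22496054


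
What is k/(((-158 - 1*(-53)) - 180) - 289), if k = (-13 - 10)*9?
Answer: 207/574 ≈ 0.36063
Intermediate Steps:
k = -207 (k = -23*9 = -207)
k/(((-158 - 1*(-53)) - 180) - 289) = -207/(((-158 - 1*(-53)) - 180) - 289) = -207/(((-158 + 53) - 180) - 289) = -207/((-105 - 180) - 289) = -207/(-285 - 289) = -207/(-574) = -207*(-1/574) = 207/574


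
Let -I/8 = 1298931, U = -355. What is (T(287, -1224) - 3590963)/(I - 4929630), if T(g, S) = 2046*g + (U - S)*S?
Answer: 4067417/15321078 ≈ 0.26548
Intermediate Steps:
I = -10391448 (I = -8*1298931 = -10391448)
T(g, S) = 2046*g + S*(-355 - S) (T(g, S) = 2046*g + (-355 - S)*S = 2046*g + S*(-355 - S))
(T(287, -1224) - 3590963)/(I - 4929630) = ((-1*(-1224)² - 355*(-1224) + 2046*287) - 3590963)/(-10391448 - 4929630) = ((-1*1498176 + 434520 + 587202) - 3590963)/(-15321078) = ((-1498176 + 434520 + 587202) - 3590963)*(-1/15321078) = (-476454 - 3590963)*(-1/15321078) = -4067417*(-1/15321078) = 4067417/15321078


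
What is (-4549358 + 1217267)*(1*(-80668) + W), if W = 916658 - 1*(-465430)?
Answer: -4336449869220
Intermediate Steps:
W = 1382088 (W = 916658 + 465430 = 1382088)
(-4549358 + 1217267)*(1*(-80668) + W) = (-4549358 + 1217267)*(1*(-80668) + 1382088) = -3332091*(-80668 + 1382088) = -3332091*1301420 = -4336449869220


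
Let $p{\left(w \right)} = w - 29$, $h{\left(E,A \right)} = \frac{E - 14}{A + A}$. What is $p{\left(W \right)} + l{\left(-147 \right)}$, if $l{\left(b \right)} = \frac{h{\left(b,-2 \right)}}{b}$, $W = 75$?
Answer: $\frac{3841}{84} \approx 45.726$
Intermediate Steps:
$h{\left(E,A \right)} = \frac{-14 + E}{2 A}$
$l{\left(b \right)} = \frac{\frac{7}{2} - \frac{b}{4}}{b}$ ($l{\left(b \right)} = \frac{\frac{1}{2} \frac{1}{-2} \left(-14 + b\right)}{b} = \frac{\frac{1}{2} \left(- \frac{1}{2}\right) \left(-14 + b\right)}{b} = \frac{\frac{7}{2} - \frac{b}{4}}{b}$)
$p{\left(w \right)} = -29 + w$ ($p{\left(w \right)} = w - 29 = -29 + w$)
$p{\left(W \right)} + l{\left(-147 \right)} = \left(-29 + 75\right) + \frac{14 - -147}{4 \left(-147\right)} = 46 + \frac{1}{4} \left(- \frac{1}{147}\right) \left(14 + 147\right) = 46 + \frac{1}{4} \left(- \frac{1}{147}\right) 161 = 46 - \frac{23}{84} = \frac{3841}{84}$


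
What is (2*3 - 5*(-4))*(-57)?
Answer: -1482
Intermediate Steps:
(2*3 - 5*(-4))*(-57) = (6 + 20)*(-57) = 26*(-57) = -1482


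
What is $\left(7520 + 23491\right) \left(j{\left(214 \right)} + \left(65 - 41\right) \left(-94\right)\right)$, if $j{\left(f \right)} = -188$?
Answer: $-75790884$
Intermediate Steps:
$\left(7520 + 23491\right) \left(j{\left(214 \right)} + \left(65 - 41\right) \left(-94\right)\right) = \left(7520 + 23491\right) \left(-188 + \left(65 - 41\right) \left(-94\right)\right) = 31011 \left(-188 + 24 \left(-94\right)\right) = 31011 \left(-188 - 2256\right) = 31011 \left(-2444\right) = -75790884$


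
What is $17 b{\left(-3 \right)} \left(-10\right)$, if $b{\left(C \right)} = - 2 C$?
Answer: $-1020$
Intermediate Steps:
$17 b{\left(-3 \right)} \left(-10\right) = 17 \left(\left(-2\right) \left(-3\right)\right) \left(-10\right) = 17 \cdot 6 \left(-10\right) = 102 \left(-10\right) = -1020$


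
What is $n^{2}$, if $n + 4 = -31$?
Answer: $1225$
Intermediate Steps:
$n = -35$ ($n = -4 - 31 = -35$)
$n^{2} = \left(-35\right)^{2} = 1225$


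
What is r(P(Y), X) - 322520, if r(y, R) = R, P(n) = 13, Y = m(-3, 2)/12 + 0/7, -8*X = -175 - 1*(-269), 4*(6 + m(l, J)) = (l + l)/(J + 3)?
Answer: -1290127/4 ≈ -3.2253e+5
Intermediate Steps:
m(l, J) = -6 + l/(2*(3 + J)) (m(l, J) = -6 + ((l + l)/(J + 3))/4 = -6 + ((2*l)/(3 + J))/4 = -6 + (2*l/(3 + J))/4 = -6 + l/(2*(3 + J)))
X = -47/4 (X = -(-175 - 1*(-269))/8 = -(-175 + 269)/8 = -⅛*94 = -47/4 ≈ -11.750)
Y = -21/40 (Y = ((-36 - 3 - 12*2)/(2*(3 + 2)))/12 + 0/7 = ((½)*(-36 - 3 - 24)/5)*(1/12) + 0*(⅐) = ((½)*(⅕)*(-63))*(1/12) + 0 = -63/10*1/12 + 0 = -21/40 + 0 = -21/40 ≈ -0.52500)
r(P(Y), X) - 322520 = -47/4 - 322520 = -1290127/4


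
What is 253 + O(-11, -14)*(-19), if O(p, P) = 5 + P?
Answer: 424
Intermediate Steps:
253 + O(-11, -14)*(-19) = 253 + (5 - 14)*(-19) = 253 - 9*(-19) = 253 + 171 = 424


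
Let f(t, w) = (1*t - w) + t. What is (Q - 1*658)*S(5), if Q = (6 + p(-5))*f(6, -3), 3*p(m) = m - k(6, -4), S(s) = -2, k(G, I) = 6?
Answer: 1246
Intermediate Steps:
f(t, w) = -w + 2*t (f(t, w) = (t - w) + t = -w + 2*t)
p(m) = -2 + m/3 (p(m) = (m - 1*6)/3 = (m - 6)/3 = (-6 + m)/3 = -2 + m/3)
Q = 35 (Q = (6 + (-2 + (1/3)*(-5)))*(-1*(-3) + 2*6) = (6 + (-2 - 5/3))*(3 + 12) = (6 - 11/3)*15 = (7/3)*15 = 35)
(Q - 1*658)*S(5) = (35 - 1*658)*(-2) = (35 - 658)*(-2) = -623*(-2) = 1246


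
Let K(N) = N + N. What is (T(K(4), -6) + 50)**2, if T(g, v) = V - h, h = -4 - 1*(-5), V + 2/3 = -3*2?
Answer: 16129/9 ≈ 1792.1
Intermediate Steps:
V = -20/3 (V = -2/3 - 3*2 = -2/3 - 6 = -20/3 ≈ -6.6667)
K(N) = 2*N
h = 1 (h = -4 + 5 = 1)
T(g, v) = -23/3 (T(g, v) = -20/3 - 1*1 = -20/3 - 1 = -23/3)
(T(K(4), -6) + 50)**2 = (-23/3 + 50)**2 = (127/3)**2 = 16129/9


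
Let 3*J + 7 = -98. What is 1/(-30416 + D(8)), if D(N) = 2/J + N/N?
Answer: -35/1064527 ≈ -3.2878e-5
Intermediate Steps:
J = -35 (J = -7/3 + (1/3)*(-98) = -7/3 - 98/3 = -35)
D(N) = 33/35 (D(N) = 2/(-35) + N/N = 2*(-1/35) + 1 = -2/35 + 1 = 33/35)
1/(-30416 + D(8)) = 1/(-30416 + 33/35) = 1/(-1064527/35) = -35/1064527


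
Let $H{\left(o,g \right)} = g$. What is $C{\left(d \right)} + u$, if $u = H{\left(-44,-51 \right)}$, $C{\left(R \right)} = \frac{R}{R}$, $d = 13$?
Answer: $-50$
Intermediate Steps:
$C{\left(R \right)} = 1$
$u = -51$
$C{\left(d \right)} + u = 1 - 51 = -50$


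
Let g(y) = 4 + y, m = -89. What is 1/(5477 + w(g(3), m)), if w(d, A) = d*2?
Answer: 1/5491 ≈ 0.00018212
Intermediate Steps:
w(d, A) = 2*d
1/(5477 + w(g(3), m)) = 1/(5477 + 2*(4 + 3)) = 1/(5477 + 2*7) = 1/(5477 + 14) = 1/5491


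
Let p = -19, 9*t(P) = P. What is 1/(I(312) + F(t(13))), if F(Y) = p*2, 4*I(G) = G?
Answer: 1/40 ≈ 0.025000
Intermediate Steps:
I(G) = G/4
t(P) = P/9
F(Y) = -38 (F(Y) = -19*2 = -38)
1/(I(312) + F(t(13))) = 1/((1/4)*312 - 38) = 1/(78 - 38) = 1/40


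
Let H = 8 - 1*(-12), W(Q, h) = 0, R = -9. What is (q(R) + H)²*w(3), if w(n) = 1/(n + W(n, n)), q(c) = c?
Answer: 121/3 ≈ 40.333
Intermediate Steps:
H = 20 (H = 8 + 12 = 20)
w(n) = 1/n (w(n) = 1/(n + 0) = 1/n)
(q(R) + H)²*w(3) = (-9 + 20)²/3 = 11²*(⅓) = 121*(⅓) = 121/3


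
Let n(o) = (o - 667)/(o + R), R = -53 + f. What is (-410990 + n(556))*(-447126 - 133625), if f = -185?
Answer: 25300403957727/106 ≈ 2.3868e+11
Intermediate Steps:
R = -238 (R = -53 - 185 = -238)
n(o) = (-667 + o)/(-238 + o) (n(o) = (o - 667)/(o - 238) = (-667 + o)/(-238 + o))
(-410990 + n(556))*(-447126 - 133625) = (-410990 + (-667 + 556)/(-238 + 556))*(-447126 - 133625) = (-410990 - 111/318)*(-580751) = (-410990 + (1/318)*(-111))*(-580751) = (-410990 - 37/106)*(-580751) = -43564977/106*(-580751) = 25300403957727/106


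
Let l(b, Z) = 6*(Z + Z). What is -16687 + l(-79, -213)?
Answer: -19243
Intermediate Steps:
l(b, Z) = 12*Z (l(b, Z) = 6*(2*Z) = 12*Z)
-16687 + l(-79, -213) = -16687 + 12*(-213) = -16687 - 2556 = -19243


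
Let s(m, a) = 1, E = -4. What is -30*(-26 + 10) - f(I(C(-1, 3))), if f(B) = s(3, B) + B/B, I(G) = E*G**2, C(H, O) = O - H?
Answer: 478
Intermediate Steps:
I(G) = -4*G**2
f(B) = 2 (f(B) = 1 + B/B = 1 + 1 = 2)
-30*(-26 + 10) - f(I(C(-1, 3))) = -30*(-26 + 10) - 1*2 = -30*(-16) - 2 = 480 - 2 = 478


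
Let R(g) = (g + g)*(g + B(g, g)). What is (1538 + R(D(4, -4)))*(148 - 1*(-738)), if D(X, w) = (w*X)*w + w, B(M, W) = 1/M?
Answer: 7743640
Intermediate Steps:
D(X, w) = w + X*w**2 (D(X, w) = (X*w)*w + w = X*w**2 + w = w + X*w**2)
R(g) = 2*g*(g + 1/g) (R(g) = (g + g)*(g + 1/g) = (2*g)*(g + 1/g) = 2*g*(g + 1/g))
(1538 + R(D(4, -4)))*(148 - 1*(-738)) = (1538 + (2 + 2*(-4*(1 + 4*(-4)))**2))*(148 - 1*(-738)) = (1538 + (2 + 2*(-4*(1 - 16))**2))*(148 + 738) = (1538 + (2 + 2*(-4*(-15))**2))*886 = (1538 + (2 + 2*60**2))*886 = (1538 + (2 + 2*3600))*886 = (1538 + (2 + 7200))*886 = (1538 + 7202)*886 = 8740*886 = 7743640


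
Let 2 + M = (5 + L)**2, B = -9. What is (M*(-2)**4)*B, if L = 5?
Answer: -14112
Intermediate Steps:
M = 98 (M = -2 + (5 + 5)**2 = -2 + 10**2 = -2 + 100 = 98)
(M*(-2)**4)*B = (98*(-2)**4)*(-9) = (98*16)*(-9) = 1568*(-9) = -14112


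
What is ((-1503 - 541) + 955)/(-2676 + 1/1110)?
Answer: 1208790/2970359 ≈ 0.40695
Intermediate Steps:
((-1503 - 541) + 955)/(-2676 + 1/1110) = (-2044 + 955)/(-2676 + 1/1110) = -1089/(-2970359/1110) = -1089*(-1110/2970359) = 1208790/2970359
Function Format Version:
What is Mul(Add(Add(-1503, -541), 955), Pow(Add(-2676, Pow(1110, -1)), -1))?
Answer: Rational(1208790, 2970359) ≈ 0.40695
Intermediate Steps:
Mul(Add(Add(-1503, -541), 955), Pow(Add(-2676, Pow(1110, -1)), -1)) = Mul(Add(-2044, 955), Pow(Add(-2676, Rational(1, 1110)), -1)) = Mul(-1089, Pow(Rational(-2970359, 1110), -1)) = Mul(-1089, Rational(-1110, 2970359)) = Rational(1208790, 2970359)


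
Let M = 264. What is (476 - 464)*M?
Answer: 3168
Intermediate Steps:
(476 - 464)*M = (476 - 464)*264 = 12*264 = 3168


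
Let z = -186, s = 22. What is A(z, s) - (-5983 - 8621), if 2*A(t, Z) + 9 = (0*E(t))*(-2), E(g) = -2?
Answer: 29199/2 ≈ 14600.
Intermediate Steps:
A(t, Z) = -9/2 (A(t, Z) = -9/2 + ((0*(-2))*(-2))/2 = -9/2 + (0*(-2))/2 = -9/2 + (½)*0 = -9/2 + 0 = -9/2)
A(z, s) - (-5983 - 8621) = -9/2 - (-5983 - 8621) = -9/2 - 1*(-14604) = -9/2 + 14604 = 29199/2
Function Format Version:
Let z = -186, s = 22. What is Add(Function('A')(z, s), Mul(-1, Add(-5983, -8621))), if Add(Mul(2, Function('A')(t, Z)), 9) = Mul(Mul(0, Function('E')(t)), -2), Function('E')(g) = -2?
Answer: Rational(29199, 2) ≈ 14600.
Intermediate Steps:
Function('A')(t, Z) = Rational(-9, 2) (Function('A')(t, Z) = Add(Rational(-9, 2), Mul(Rational(1, 2), Mul(Mul(0, -2), -2))) = Add(Rational(-9, 2), Mul(Rational(1, 2), Mul(0, -2))) = Add(Rational(-9, 2), Mul(Rational(1, 2), 0)) = Add(Rational(-9, 2), 0) = Rational(-9, 2))
Add(Function('A')(z, s), Mul(-1, Add(-5983, -8621))) = Add(Rational(-9, 2), Mul(-1, Add(-5983, -8621))) = Add(Rational(-9, 2), Mul(-1, -14604)) = Add(Rational(-9, 2), 14604) = Rational(29199, 2)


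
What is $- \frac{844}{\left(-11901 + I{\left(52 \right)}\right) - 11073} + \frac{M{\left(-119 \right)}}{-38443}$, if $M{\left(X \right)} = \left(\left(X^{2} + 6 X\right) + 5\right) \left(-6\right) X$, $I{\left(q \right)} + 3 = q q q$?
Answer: $- \frac{1129846205260}{4522088533} \approx -249.85$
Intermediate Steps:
$I{\left(q \right)} = -3 + q^{3}$ ($I{\left(q \right)} = -3 + q q q = -3 + q^{2} q = -3 + q^{3}$)
$M{\left(X \right)} = X \left(-30 - 36 X - 6 X^{2}\right)$ ($M{\left(X \right)} = \left(5 + X^{2} + 6 X\right) \left(-6\right) X = \left(-30 - 36 X - 6 X^{2}\right) X = X \left(-30 - 36 X - 6 X^{2}\right)$)
$- \frac{844}{\left(-11901 + I{\left(52 \right)}\right) - 11073} + \frac{M{\left(-119 \right)}}{-38443} = - \frac{844}{\left(-11901 - \left(3 - 52^{3}\right)\right) - 11073} + \frac{\left(-6\right) \left(-119\right) \left(5 + \left(-119\right)^{2} + 6 \left(-119\right)\right)}{-38443} = - \frac{844}{\left(-11901 + \left(-3 + 140608\right)\right) - 11073} + \left(-6\right) \left(-119\right) \left(5 + 14161 - 714\right) \left(- \frac{1}{38443}\right) = - \frac{844}{\left(-11901 + 140605\right) - 11073} + \left(-6\right) \left(-119\right) 13452 \left(- \frac{1}{38443}\right) = - \frac{844}{128704 - 11073} + 9604728 \left(- \frac{1}{38443}\right) = - \frac{844}{117631} - \frac{9604728}{38443} = - \frac{1129846205260}{4522088533}$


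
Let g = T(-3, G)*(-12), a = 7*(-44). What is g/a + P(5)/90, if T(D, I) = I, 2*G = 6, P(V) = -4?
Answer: 251/3465 ≈ 0.072439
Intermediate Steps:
a = -308
G = 3 (G = (½)*6 = 3)
g = -36 (g = 3*(-12) = -36)
g/a + P(5)/90 = -36/(-308) - 4/90 = -36*(-1/308) - 4*1/90 = 9/77 - 2/45 = 251/3465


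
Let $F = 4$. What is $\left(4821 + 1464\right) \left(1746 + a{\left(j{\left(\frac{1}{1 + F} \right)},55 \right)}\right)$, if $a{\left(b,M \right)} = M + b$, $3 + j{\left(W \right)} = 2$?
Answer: $11313000$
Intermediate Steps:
$j{\left(W \right)} = -1$ ($j{\left(W \right)} = -3 + 2 = -1$)
$\left(4821 + 1464\right) \left(1746 + a{\left(j{\left(\frac{1}{1 + F} \right)},55 \right)}\right) = \left(4821 + 1464\right) \left(1746 + \left(55 - 1\right)\right) = 6285 \left(1746 + 54\right) = 6285 \cdot 1800 = 11313000$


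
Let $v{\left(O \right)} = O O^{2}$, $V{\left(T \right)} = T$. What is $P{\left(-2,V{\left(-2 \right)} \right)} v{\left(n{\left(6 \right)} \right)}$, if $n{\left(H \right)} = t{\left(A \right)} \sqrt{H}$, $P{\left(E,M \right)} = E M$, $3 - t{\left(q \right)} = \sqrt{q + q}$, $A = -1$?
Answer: $216 \sqrt{6} - 1200 i \sqrt{3} \approx 529.09 - 2078.5 i$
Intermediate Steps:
$t{\left(q \right)} = 3 - \sqrt{2} \sqrt{q}$ ($t{\left(q \right)} = 3 - \sqrt{q + q} = 3 - \sqrt{2 q} = 3 - \sqrt{2} \sqrt{q}$)
$n{\left(H \right)} = \sqrt{H} \left(3 - i \sqrt{2}\right)$ ($n{\left(H \right)} = \left(3 - \sqrt{2} \sqrt{-1}\right) \sqrt{H} = \left(3 - \sqrt{2} i\right) \sqrt{H} = \left(3 - i \sqrt{2}\right) \sqrt{H} = \sqrt{H} \left(3 - i \sqrt{2}\right)$)
$v{\left(O \right)} = O^{3}$
$P{\left(-2,V{\left(-2 \right)} \right)} v{\left(n{\left(6 \right)} \right)} = \left(-2\right) \left(-2\right) \left(\sqrt{6} \left(3 - i \sqrt{2}\right)\right)^{3} = 4 \cdot 6 \sqrt{6} \left(3 - i \sqrt{2}\right)^{3} = 24 \sqrt{6} \left(3 - i \sqrt{2}\right)^{3}$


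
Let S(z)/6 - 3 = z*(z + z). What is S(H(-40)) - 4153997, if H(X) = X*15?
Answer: 166021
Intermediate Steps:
H(X) = 15*X
S(z) = 18 + 12*z² (S(z) = 18 + 6*(z*(z + z)) = 18 + 6*(z*(2*z)) = 18 + 6*(2*z²) = 18 + 12*z²)
S(H(-40)) - 4153997 = (18 + 12*(15*(-40))²) - 4153997 = (18 + 12*(-600)²) - 4153997 = (18 + 12*360000) - 4153997 = (18 + 4320000) - 4153997 = 4320018 - 4153997 = 166021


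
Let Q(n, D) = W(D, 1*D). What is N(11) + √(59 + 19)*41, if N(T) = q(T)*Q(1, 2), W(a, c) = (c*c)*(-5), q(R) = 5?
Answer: -100 + 41*√78 ≈ 262.10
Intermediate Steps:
W(a, c) = -5*c² (W(a, c) = c²*(-5) = -5*c²)
Q(n, D) = -5*D²
N(T) = -100 (N(T) = 5*(-5*2²) = 5*(-5*4) = 5*(-20) = -100)
N(11) + √(59 + 19)*41 = -100 + √(59 + 19)*41 = -100 + √78*41 = -100 + 41*√78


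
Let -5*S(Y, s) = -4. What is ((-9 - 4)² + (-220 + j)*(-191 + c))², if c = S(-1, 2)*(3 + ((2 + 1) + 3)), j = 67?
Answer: 20008668304/25 ≈ 8.0035e+8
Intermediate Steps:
S(Y, s) = ⅘ (S(Y, s) = -⅕*(-4) = ⅘)
c = 36/5 (c = 4*(3 + ((2 + 1) + 3))/5 = 4*(3 + (3 + 3))/5 = 4*(3 + 6)/5 = (⅘)*9 = 36/5 ≈ 7.2000)
((-9 - 4)² + (-220 + j)*(-191 + c))² = ((-9 - 4)² + (-220 + 67)*(-191 + 36/5))² = ((-13)² - 153*(-919/5))² = (169 + 140607/5)² = (141452/5)² = 20008668304/25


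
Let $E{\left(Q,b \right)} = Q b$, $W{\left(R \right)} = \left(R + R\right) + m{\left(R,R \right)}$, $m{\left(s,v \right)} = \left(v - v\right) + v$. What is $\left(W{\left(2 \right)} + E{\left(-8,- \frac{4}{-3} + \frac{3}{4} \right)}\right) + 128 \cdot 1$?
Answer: $\frac{352}{3} \approx 117.33$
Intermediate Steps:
$m{\left(s,v \right)} = v$ ($m{\left(s,v \right)} = 0 + v = v$)
$W{\left(R \right)} = 3 R$ ($W{\left(R \right)} = \left(R + R\right) + R = 2 R + R = 3 R$)
$\left(W{\left(2 \right)} + E{\left(-8,- \frac{4}{-3} + \frac{3}{4} \right)}\right) + 128 \cdot 1 = \left(3 \cdot 2 - 8 \left(- \frac{4}{-3} + \frac{3}{4}\right)\right) + 128 \cdot 1 = \left(6 - 8 \left(\left(-4\right) \left(- \frac{1}{3}\right) + 3 \cdot \frac{1}{4}\right)\right) + 128 = \left(6 - 8 \left(\frac{4}{3} + \frac{3}{4}\right)\right) + 128 = \left(6 - \frac{50}{3}\right) + 128 = - \frac{32}{3} + 128 = \frac{352}{3}$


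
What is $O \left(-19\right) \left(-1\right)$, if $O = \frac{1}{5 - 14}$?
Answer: $- \frac{19}{9} \approx -2.1111$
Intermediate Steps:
$O = - \frac{1}{9}$ ($O = \frac{1}{-9} = - \frac{1}{9} \approx -0.11111$)
$O \left(-19\right) \left(-1\right) = \left(- \frac{1}{9}\right) \left(-19\right) \left(-1\right) = \frac{19}{9} \left(-1\right) = - \frac{19}{9}$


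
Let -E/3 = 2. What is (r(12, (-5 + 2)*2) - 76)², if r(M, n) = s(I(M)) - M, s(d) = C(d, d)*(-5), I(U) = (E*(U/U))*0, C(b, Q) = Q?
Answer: 7744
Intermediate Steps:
E = -6 (E = -3*2 = -6)
I(U) = 0 (I(U) = -6*U/U*0 = -6*1*0 = -6*0 = 0)
s(d) = -5*d (s(d) = d*(-5) = -5*d)
r(M, n) = -M (r(M, n) = -5*0 - M = 0 - M = -M)
(r(12, (-5 + 2)*2) - 76)² = (-1*12 - 76)² = (-12 - 76)² = (-88)² = 7744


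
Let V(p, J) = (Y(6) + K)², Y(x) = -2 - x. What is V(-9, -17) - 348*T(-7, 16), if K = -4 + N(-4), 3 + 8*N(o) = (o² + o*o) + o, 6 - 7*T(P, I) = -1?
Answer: -17231/64 ≈ -269.23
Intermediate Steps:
T(P, I) = 1 (T(P, I) = 6/7 - ⅐*(-1) = 6/7 + ⅐ = 1)
N(o) = -3/8 + o²/4 + o/8 (N(o) = -3/8 + ((o² + o*o) + o)/8 = -3/8 + ((o² + o²) + o)/8 = -3/8 + (2*o² + o)/8 = -3/8 + (o + 2*o²)/8 = -3/8 + (o²/4 + o/8) = -3/8 + o²/4 + o/8)
K = -7/8 (K = -4 + (-3/8 + (¼)*(-4)² + (⅛)*(-4)) = -4 + (-3/8 + (¼)*16 - ½) = -4 + (-3/8 + 4 - ½) = -4 + 25/8 = -7/8 ≈ -0.87500)
V(p, J) = 5041/64 (V(p, J) = ((-2 - 1*6) - 7/8)² = ((-2 - 6) - 7/8)² = (-8 - 7/8)² = (-71/8)² = 5041/64)
V(-9, -17) - 348*T(-7, 16) = 5041/64 - 348*1 = 5041/64 - 348 = -17231/64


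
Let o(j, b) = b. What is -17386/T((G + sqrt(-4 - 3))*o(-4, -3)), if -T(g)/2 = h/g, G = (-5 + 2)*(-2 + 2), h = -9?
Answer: 8693*I*sqrt(7)/3 ≈ 7666.5*I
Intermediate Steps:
G = 0 (G = -3*0 = 0)
T(g) = 18/g (T(g) = -(-18)/g = 18/g)
-17386/T((G + sqrt(-4 - 3))*o(-4, -3)) = -17386*(-sqrt(-4 - 3)/6) = -17386*(-I*sqrt(7)/6) = -(-8693)*I*sqrt(7)/3 = 8693*I*sqrt(7)/3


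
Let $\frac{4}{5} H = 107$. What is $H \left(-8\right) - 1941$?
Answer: $-3011$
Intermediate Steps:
$H = \frac{535}{4}$ ($H = \frac{5}{4} \cdot 107 = \frac{535}{4} \approx 133.75$)
$H \left(-8\right) - 1941 = \frac{535}{4} \left(-8\right) - 1941 = -1070 - 1941 = -3011$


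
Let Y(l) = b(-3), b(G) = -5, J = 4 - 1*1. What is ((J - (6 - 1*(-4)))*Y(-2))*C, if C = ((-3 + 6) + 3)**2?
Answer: 1260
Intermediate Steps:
J = 3 (J = 4 - 1 = 3)
Y(l) = -5
C = 36 (C = (3 + 3)**2 = 6**2 = 36)
((J - (6 - 1*(-4)))*Y(-2))*C = ((3 - (6 - 1*(-4)))*(-5))*36 = ((3 - (6 + 4))*(-5))*36 = ((3 - 1*10)*(-5))*36 = ((3 - 10)*(-5))*36 = -7*(-5)*36 = 35*36 = 1260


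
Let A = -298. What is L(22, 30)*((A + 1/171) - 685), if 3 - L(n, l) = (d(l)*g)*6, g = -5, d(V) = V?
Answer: -50595692/57 ≈ -8.8764e+5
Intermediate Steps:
L(n, l) = 3 + 30*l (L(n, l) = 3 - l*(-5)*6 = 3 - (-5*l)*6 = 3 - (-30)*l = 3 + 30*l)
L(22, 30)*((A + 1/171) - 685) = (3 + 30*30)*((-298 + 1/171) - 685) = (3 + 900)*((-298 + 1/171) - 685) = 903*(-50957/171 - 685) = 903*(-168092/171) = -50595692/57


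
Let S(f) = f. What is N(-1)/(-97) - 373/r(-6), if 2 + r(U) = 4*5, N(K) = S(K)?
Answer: -36163/1746 ≈ -20.712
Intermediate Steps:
N(K) = K
r(U) = 18 (r(U) = -2 + 4*5 = -2 + 20 = 18)
N(-1)/(-97) - 373/r(-6) = -1/(-97) - 373/18 = -1*(-1/97) - 373*1/18 = 1/97 - 373/18 = -36163/1746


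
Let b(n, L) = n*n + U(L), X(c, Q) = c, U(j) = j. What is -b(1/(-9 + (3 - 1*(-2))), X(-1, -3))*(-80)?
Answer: -75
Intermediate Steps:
b(n, L) = L + n² (b(n, L) = n*n + L = n² + L = L + n²)
-b(1/(-9 + (3 - 1*(-2))), X(-1, -3))*(-80) = -(-1 + (1/(-9 + (3 - 1*(-2))))²)*(-80) = -(-1 + (1/(-9 + (3 + 2)))²)*(-80) = -(-1 + (1/(-9 + 5))²)*(-80) = -(-1 + (1/(-4))²)*(-80) = -(-1 + (-¼)²)*(-80) = -(-1 + 1/16)*(-80) = -1*(-15/16)*(-80) = (15/16)*(-80) = -75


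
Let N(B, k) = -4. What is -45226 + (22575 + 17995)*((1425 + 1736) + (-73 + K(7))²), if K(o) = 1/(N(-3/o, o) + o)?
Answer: 3081817576/9 ≈ 3.4242e+8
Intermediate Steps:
K(o) = 1/(-4 + o)
-45226 + (22575 + 17995)*((1425 + 1736) + (-73 + K(7))²) = -45226 + (22575 + 17995)*((1425 + 1736) + (-73 + 1/(-4 + 7))²) = -45226 + 40570*(3161 + (-73 + 1/3)²) = -45226 + 40570*(3161 + (-73 + ⅓)²) = -45226 + 40570*(3161 + (-218/3)²) = -45226 + 40570*(3161 + 47524/9) = -45226 + 40570*(75973/9) = -45226 + 3082224610/9 = 3081817576/9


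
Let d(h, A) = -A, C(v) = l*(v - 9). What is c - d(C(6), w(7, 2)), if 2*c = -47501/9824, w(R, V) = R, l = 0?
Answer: 90035/19648 ≈ 4.5824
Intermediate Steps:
c = -47501/19648 (c = (-47501/9824)/2 = (-47501*1/9824)/2 = (½)*(-47501/9824) = -47501/19648 ≈ -2.4176)
C(v) = 0 (C(v) = 0*(v - 9) = 0*(-9 + v) = 0)
c - d(C(6), w(7, 2)) = -47501/19648 - (-1)*7 = -47501/19648 - 1*(-7) = -47501/19648 + 7 = 90035/19648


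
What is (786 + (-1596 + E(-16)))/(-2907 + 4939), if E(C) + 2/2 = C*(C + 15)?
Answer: -795/2032 ≈ -0.39124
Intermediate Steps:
E(C) = -1 + C*(15 + C) (E(C) = -1 + C*(C + 15) = -1 + C*(15 + C))
(786 + (-1596 + E(-16)))/(-2907 + 4939) = (786 + (-1596 + (-1 + (-16)² + 15*(-16))))/(-2907 + 4939) = (786 + (-1596 + (-1 + 256 - 240)))/2032 = (786 + (-1596 + 15))*(1/2032) = (786 - 1581)*(1/2032) = -795*1/2032 = -795/2032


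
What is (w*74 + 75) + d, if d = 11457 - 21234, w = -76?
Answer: -15326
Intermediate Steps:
d = -9777
(w*74 + 75) + d = (-76*74 + 75) - 9777 = (-5624 + 75) - 9777 = -5549 - 9777 = -15326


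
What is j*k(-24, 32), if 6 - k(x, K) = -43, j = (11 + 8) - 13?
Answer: 294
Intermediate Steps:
j = 6 (j = 19 - 13 = 6)
k(x, K) = 49 (k(x, K) = 6 - 1*(-43) = 6 + 43 = 49)
j*k(-24, 32) = 6*49 = 294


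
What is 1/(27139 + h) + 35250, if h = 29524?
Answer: 1997370751/56663 ≈ 35250.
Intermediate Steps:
1/(27139 + h) + 35250 = 1/(27139 + 29524) + 35250 = 1/56663 + 35250 = 1997370751/56663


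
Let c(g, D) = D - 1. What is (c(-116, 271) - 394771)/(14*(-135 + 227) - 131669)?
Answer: 394501/130381 ≈ 3.0258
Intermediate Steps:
c(g, D) = -1 + D
(c(-116, 271) - 394771)/(14*(-135 + 227) - 131669) = ((-1 + 271) - 394771)/(14*(-135 + 227) - 131669) = (270 - 394771)/(14*92 - 131669) = -394501/(1288 - 131669) = -394501/(-130381) = -394501*(-1/130381) = 394501/130381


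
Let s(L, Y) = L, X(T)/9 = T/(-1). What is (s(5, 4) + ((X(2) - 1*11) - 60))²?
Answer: 7056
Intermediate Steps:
X(T) = -9*T (X(T) = 9*(T/(-1)) = 9*(T*(-1)) = 9*(-T) = -9*T)
(s(5, 4) + ((X(2) - 1*11) - 60))² = (5 + ((-9*2 - 1*11) - 60))² = (5 + ((-18 - 11) - 60))² = (5 + (-29 - 60))² = (5 - 89)² = (-84)² = 7056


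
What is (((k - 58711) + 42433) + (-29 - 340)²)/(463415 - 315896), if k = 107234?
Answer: 227117/147519 ≈ 1.5396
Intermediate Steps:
(((k - 58711) + 42433) + (-29 - 340)²)/(463415 - 315896) = (((107234 - 58711) + 42433) + (-29 - 340)²)/(463415 - 315896) = ((48523 + 42433) + (-369)²)/147519 = (90956 + 136161)*(1/147519) = 227117*(1/147519) = 227117/147519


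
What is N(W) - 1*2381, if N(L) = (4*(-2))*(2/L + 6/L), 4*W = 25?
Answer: -59781/25 ≈ -2391.2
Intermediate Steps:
W = 25/4 (W = (¼)*25 = 25/4 ≈ 6.2500)
N(L) = -64/L
N(W) - 1*2381 = -64/25/4 - 1*2381 = -64*4/25 - 2381 = -256/25 - 2381 = -59781/25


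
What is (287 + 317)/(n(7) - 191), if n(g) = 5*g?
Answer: -151/39 ≈ -3.8718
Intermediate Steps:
(287 + 317)/(n(7) - 191) = (287 + 317)/(5*7 - 191) = 604/(35 - 191) = 604/(-156) = 604*(-1/156) = -151/39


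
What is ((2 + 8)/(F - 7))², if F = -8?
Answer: 4/9 ≈ 0.44444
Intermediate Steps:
((2 + 8)/(F - 7))² = ((2 + 8)/(-8 - 7))² = (10/(-15))² = (10*(-1/15))² = (-⅔)² = 4/9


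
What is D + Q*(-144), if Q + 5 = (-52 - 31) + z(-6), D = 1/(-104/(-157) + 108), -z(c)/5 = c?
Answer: 142485277/17060 ≈ 8352.0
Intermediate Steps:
z(c) = -5*c
D = 157/17060 (D = 1/(-104*(-1/157) + 108) = 1/(104/157 + 108) = 1/(17060/157) = 157/17060 ≈ 0.0092028)
Q = -58 (Q = -5 + ((-52 - 31) - 5*(-6)) = -5 + (-83 + 30) = -5 - 53 = -58)
D + Q*(-144) = 157/17060 - 58*(-144) = 157/17060 + 8352 = 142485277/17060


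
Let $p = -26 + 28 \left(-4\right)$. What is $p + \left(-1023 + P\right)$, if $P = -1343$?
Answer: $-2504$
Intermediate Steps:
$p = -138$ ($p = -26 - 112 = -138$)
$p + \left(-1023 + P\right) = -138 - 2366 = -2504$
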